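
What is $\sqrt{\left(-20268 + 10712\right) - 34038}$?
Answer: $i \sqrt{43594} \approx 208.79 i$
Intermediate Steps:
$\sqrt{\left(-20268 + 10712\right) - 34038} = \sqrt{-9556 - 34038} = \sqrt{-43594} = i \sqrt{43594}$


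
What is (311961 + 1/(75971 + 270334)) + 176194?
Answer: 169050517276/346305 ≈ 4.8816e+5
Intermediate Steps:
(311961 + 1/(75971 + 270334)) + 176194 = (311961 + 1/346305) + 176194 = 108033654106/346305 + 176194 = 169050517276/346305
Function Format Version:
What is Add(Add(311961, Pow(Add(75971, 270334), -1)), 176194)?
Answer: Rational(169050517276, 346305) ≈ 4.8816e+5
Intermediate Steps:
Add(Add(311961, Pow(Add(75971, 270334), -1)), 176194) = Add(Add(311961, Pow(346305, -1)), 176194) = Add(Add(311961, Rational(1, 346305)), 176194) = Add(Rational(108033654106, 346305), 176194) = Rational(169050517276, 346305)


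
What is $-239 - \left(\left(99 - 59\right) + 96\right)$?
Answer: $-375$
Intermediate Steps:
$-239 - \left(\left(99 - 59\right) + 96\right) = -239 - \left(40 + 96\right) = -239 - 136 = -375$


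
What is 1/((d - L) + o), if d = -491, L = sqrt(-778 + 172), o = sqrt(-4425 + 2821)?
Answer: -I/(-sqrt(606) + 2*sqrt(401) + 491*I) ≈ -0.0020346 - 6.3952e-5*I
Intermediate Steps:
o = 2*I*sqrt(401) (o = sqrt(-1604) = 2*I*sqrt(401) ≈ 40.05*I)
L = I*sqrt(606) (L = sqrt(-606) = I*sqrt(606) ≈ 24.617*I)
1/((d - L) + o) = 1/((-491 - I*sqrt(606)) + 2*I*sqrt(401)) = 1/(-491 - I*sqrt(606) + 2*I*sqrt(401))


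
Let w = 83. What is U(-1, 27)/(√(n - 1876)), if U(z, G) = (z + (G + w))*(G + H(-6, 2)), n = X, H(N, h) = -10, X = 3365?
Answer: 1853*√1489/1489 ≈ 48.021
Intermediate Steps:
n = 3365
U(z, G) = (-10 + G)*(83 + G + z) (U(z, G) = (z + (G + 83))*(G - 10) = (z + (83 + G))*(-10 + G) = (83 + G + z)*(-10 + G) = (-10 + G)*(83 + G + z))
U(-1, 27)/(√(n - 1876)) = (-830 + 27² - 10*(-1) + 73*27 + 27*(-1))/(√(3365 - 1876)) = (-830 + 729 + 10 + 1971 - 27)/(√1489) = 1853*(√1489/1489) = 1853*√1489/1489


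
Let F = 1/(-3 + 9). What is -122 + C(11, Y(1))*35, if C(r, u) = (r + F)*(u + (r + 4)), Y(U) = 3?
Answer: 6913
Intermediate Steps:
F = ⅙ (F = 1/6 = ⅙ ≈ 0.16667)
C(r, u) = (⅙ + r)*(4 + r + u) (C(r, u) = (r + ⅙)*(u + (r + 4)) = (⅙ + r)*(u + (4 + r)) = (⅙ + r)*(4 + r + u))
-122 + C(11, Y(1))*35 = -122 + (⅔ + 11² + (⅙)*3 + (25/6)*11 + 11*3)*35 = -122 + (⅔ + 121 + ½ + 275/6 + 33)*35 = -122 + 201*35 = -122 + 7035 = 6913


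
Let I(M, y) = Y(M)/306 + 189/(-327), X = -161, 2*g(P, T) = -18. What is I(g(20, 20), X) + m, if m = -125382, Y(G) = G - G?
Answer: -13666701/109 ≈ -1.2538e+5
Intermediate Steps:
Y(G) = 0
g(P, T) = -9 (g(P, T) = (½)*(-18) = -9)
I(M, y) = -63/109 (I(M, y) = 0/306 + 189/(-327) = 0*(1/306) + 189*(-1/327) = 0 - 63/109 = -63/109)
I(g(20, 20), X) + m = -63/109 - 125382 = -13666701/109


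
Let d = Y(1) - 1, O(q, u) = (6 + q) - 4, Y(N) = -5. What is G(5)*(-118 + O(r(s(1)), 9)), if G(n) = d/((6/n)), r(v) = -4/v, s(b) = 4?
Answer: 585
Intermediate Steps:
O(q, u) = 2 + q
d = -6 (d = -5 - 1 = -6)
G(n) = -n (G(n) = -6*n/6 = -n)
G(5)*(-118 + O(r(s(1)), 9)) = (-1*5)*(-118 + (2 - 4/4)) = -5*(-118 + (2 - 4*1/4)) = -5*(-118 + (2 - 1)) = -5*(-118 + 1) = -5*(-117) = 585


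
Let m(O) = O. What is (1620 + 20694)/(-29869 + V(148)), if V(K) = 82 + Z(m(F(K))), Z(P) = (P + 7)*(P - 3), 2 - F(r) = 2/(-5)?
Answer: -92975/124136 ≈ -0.74898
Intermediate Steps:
F(r) = 12/5 (F(r) = 2 - 2/(-5) = 2 - 2*(-1)/5 = 2 - 1*(-⅖) = 2 + ⅖ = 12/5)
Z(P) = (-3 + P)*(7 + P) (Z(P) = (7 + P)*(-3 + P) = (-3 + P)*(7 + P))
V(K) = 1909/25 (V(K) = 82 + (-21 + (12/5)² + 4*(12/5)) = 82 + (-21 + 144/25 + 48/5) = 82 - 141/25 = 1909/25)
(1620 + 20694)/(-29869 + V(148)) = (1620 + 20694)/(-29869 + 1909/25) = 22314/(-744816/25) = 22314*(-25/744816) = -92975/124136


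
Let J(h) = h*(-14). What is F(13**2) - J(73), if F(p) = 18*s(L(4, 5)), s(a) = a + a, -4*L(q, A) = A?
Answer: 977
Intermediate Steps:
L(q, A) = -A/4
s(a) = 2*a
J(h) = -14*h
F(p) = -45 (F(p) = 18*(2*(-1/4*5)) = 18*(2*(-5/4)) = 18*(-5/2) = -45)
F(13**2) - J(73) = -45 - (-14)*73 = -45 - 1*(-1022) = -45 + 1022 = 977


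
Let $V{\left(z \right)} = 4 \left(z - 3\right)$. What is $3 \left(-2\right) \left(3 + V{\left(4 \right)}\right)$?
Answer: $-42$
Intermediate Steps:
$V{\left(z \right)} = -12 + 4 z$ ($V{\left(z \right)} = 4 \left(-3 + z\right) = -12 + 4 z$)
$3 \left(-2\right) \left(3 + V{\left(4 \right)}\right) = 3 \left(-2\right) \left(3 + \left(-12 + 4 \cdot 4\right)\right) = - 6 \left(3 + \left(-12 + 16\right)\right) = - 6 \left(3 + 4\right) = \left(-6\right) 7 = -42$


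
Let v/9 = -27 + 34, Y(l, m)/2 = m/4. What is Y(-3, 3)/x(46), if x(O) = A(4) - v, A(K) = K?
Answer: -3/118 ≈ -0.025424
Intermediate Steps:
Y(l, m) = m/2 (Y(l, m) = 2*(m/4) = m/2)
v = 63 (v = 9*(-27 + 34) = 9*7 = 63)
x(O) = -59 (x(O) = 4 - 1*63 = 4 - 63 = -59)
Y(-3, 3)/x(46) = ((½)*3)/(-59) = (3/2)*(-1/59) = -3/118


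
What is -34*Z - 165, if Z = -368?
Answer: 12347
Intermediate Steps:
-34*Z - 165 = -34*(-368) - 165 = 12512 - 165 = 12347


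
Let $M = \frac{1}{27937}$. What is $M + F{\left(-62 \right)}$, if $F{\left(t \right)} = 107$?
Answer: $\frac{2989260}{27937} \approx 107.0$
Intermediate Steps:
$M = \frac{1}{27937} \approx 3.5795 \cdot 10^{-5}$
$M + F{\left(-62 \right)} = \frac{1}{27937} + 107 = \frac{2989260}{27937}$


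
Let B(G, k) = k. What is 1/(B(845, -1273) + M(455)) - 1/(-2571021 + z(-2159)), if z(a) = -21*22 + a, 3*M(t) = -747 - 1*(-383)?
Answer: -7716743/10765544486 ≈ -0.00071680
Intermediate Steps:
M(t) = -364/3 (M(t) = (-747 - 1*(-383))/3 = (-747 + 383)/3 = (⅓)*(-364) = -364/3)
z(a) = -462 + a
1/(B(845, -1273) + M(455)) - 1/(-2571021 + z(-2159)) = 1/(-1273 - 364/3) - 1/(-2571021 + (-462 - 2159)) = 1/(-4183/3) - 1/(-2571021 - 2621) = -3/4183 - 1/(-2573642) = -3/4183 - 1*(-1/2573642) = -3/4183 + 1/2573642 = -7716743/10765544486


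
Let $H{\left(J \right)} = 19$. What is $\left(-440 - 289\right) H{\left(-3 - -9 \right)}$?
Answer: $-13851$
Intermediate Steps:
$\left(-440 - 289\right) H{\left(-3 - -9 \right)} = \left(-440 - 289\right) 19 = \left(-729\right) 19 = -13851$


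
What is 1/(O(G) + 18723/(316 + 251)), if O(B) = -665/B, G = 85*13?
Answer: 41769/1354124 ≈ 0.030846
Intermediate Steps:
G = 1105
1/(O(G) + 18723/(316 + 251)) = 1/(-665/1105 + 18723/(316 + 251)) = 1/(-665*1/1105 + 18723/567) = 1/(-133/221 + 18723*(1/567)) = 1/(-133/221 + 6241/189) = 1/(1354124/41769) = 41769/1354124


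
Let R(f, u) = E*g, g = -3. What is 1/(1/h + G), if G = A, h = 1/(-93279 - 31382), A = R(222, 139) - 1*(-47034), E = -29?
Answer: -1/77540 ≈ -1.2897e-5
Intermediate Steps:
R(f, u) = 87 (R(f, u) = -29*(-3) = 87)
A = 47121 (A = 87 - 1*(-47034) = 87 + 47034 = 47121)
h = -1/124661 (h = 1/(-124661) = -1/124661 ≈ -8.0218e-6)
G = 47121
1/(1/h + G) = 1/(1/(-1/124661) + 47121) = 1/(-124661 + 47121) = 1/(-77540) = -1/77540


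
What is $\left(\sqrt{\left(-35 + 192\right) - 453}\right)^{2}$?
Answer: $-296$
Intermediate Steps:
$\left(\sqrt{\left(-35 + 192\right) - 453}\right)^{2} = \left(\sqrt{157 - 453}\right)^{2} = \left(\sqrt{-296}\right)^{2} = \left(2 i \sqrt{74}\right)^{2} = -296$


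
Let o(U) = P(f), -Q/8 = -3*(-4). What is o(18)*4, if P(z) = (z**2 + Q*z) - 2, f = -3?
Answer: 1180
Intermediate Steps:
Q = -96 (Q = -(-24)*(-4) = -8*12 = -96)
P(z) = -2 + z**2 - 96*z (P(z) = (z**2 - 96*z) - 2 = -2 + z**2 - 96*z)
o(U) = 295 (o(U) = -2 + (-3)**2 - 96*(-3) = -2 + 9 + 288 = 295)
o(18)*4 = 295*4 = 1180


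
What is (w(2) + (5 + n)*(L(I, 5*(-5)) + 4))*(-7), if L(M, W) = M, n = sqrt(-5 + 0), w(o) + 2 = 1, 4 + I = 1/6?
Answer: 7/6 - 7*I*sqrt(5)/6 ≈ 1.1667 - 2.6087*I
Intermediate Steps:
I = -23/6 (I = -4 + 1/6 = -23/6 ≈ -3.8333)
w(o) = -1 (w(o) = -2 + 1 = -1)
n = I*sqrt(5) (n = sqrt(-5) = I*sqrt(5) ≈ 2.2361*I)
(w(2) + (5 + n)*(L(I, 5*(-5)) + 4))*(-7) = (-1 + (5 + I*sqrt(5))*(-23/6 + 4))*(-7) = (-1 + (5 + I*sqrt(5))*(1/6))*(-7) = (-1 + (5/6 + I*sqrt(5)/6))*(-7) = (-1/6 + I*sqrt(5)/6)*(-7) = 7/6 - 7*I*sqrt(5)/6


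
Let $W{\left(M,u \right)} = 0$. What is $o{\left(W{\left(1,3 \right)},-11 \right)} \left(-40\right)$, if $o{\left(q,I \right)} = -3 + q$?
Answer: $120$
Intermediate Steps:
$o{\left(W{\left(1,3 \right)},-11 \right)} \left(-40\right) = \left(-3 + 0\right) \left(-40\right) = \left(-3\right) \left(-40\right) = 120$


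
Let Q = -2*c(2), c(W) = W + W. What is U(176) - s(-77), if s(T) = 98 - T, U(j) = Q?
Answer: -183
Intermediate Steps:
c(W) = 2*W
Q = -8 (Q = -4*2 = -2*4 = -8)
U(j) = -8
U(176) - s(-77) = -8 - (98 - 1*(-77)) = -8 - (98 + 77) = -8 - 1*175 = -8 - 175 = -183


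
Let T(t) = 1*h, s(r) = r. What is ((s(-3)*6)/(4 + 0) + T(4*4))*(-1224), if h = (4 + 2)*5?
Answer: -31212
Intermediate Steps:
h = 30 (h = 6*5 = 30)
T(t) = 30 (T(t) = 1*30 = 30)
((s(-3)*6)/(4 + 0) + T(4*4))*(-1224) = ((-3*6)/(4 + 0) + 30)*(-1224) = (-18/4 + 30)*(-1224) = ((1/4)*(-18) + 30)*(-1224) = (-9/2 + 30)*(-1224) = (51/2)*(-1224) = -31212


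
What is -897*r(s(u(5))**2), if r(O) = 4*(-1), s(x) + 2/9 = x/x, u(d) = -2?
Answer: 3588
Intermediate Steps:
s(x) = 7/9 (s(x) = -2/9 + x/x = -2/9 + 1 = 7/9)
r(O) = -4
-897*r(s(u(5))**2) = -897*(-4) = 3588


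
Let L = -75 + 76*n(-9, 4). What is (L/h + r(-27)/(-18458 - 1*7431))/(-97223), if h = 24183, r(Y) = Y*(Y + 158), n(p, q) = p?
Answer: -21961840/20289587357067 ≈ -1.0824e-6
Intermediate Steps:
r(Y) = Y*(158 + Y)
L = -759 (L = -75 + 76*(-9) = -75 - 684 = -759)
(L/h + r(-27)/(-18458 - 1*7431))/(-97223) = (-759/24183 + (-27*(158 - 27))/(-18458 - 1*7431))/(-97223) = (-759*1/24183 + (-27*131)/(-18458 - 7431))*(-1/97223) = (-253/8061 - 3537/(-25889))*(-1/97223) = (-253/8061 - 3537*(-1/25889))*(-1/97223) = (-253/8061 + 3537/25889)*(-1/97223) = (21961840/208691229)*(-1/97223) = -21961840/20289587357067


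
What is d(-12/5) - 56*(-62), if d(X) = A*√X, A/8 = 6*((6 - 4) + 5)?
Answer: 3472 + 672*I*√15/5 ≈ 3472.0 + 520.53*I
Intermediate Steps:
A = 336 (A = 8*(6*((6 - 4) + 5)) = 8*(6*(2 + 5)) = 8*(6*7) = 8*42 = 336)
d(X) = 336*√X
d(-12/5) - 56*(-62) = 336*√(-12/5) - 56*(-62) = 336*√(-12*⅕) + 3472 = 336*√(-12/5) + 3472 = 336*(2*I*√15/5) + 3472 = 672*I*√15/5 + 3472 = 3472 + 672*I*√15/5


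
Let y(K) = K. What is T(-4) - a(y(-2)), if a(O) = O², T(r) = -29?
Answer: -33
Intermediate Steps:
T(-4) - a(y(-2)) = -29 - 1*(-2)² = -29 - 1*4 = -29 - 4 = -33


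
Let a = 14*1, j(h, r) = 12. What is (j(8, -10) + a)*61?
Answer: 1586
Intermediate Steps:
a = 14
(j(8, -10) + a)*61 = (12 + 14)*61 = 26*61 = 1586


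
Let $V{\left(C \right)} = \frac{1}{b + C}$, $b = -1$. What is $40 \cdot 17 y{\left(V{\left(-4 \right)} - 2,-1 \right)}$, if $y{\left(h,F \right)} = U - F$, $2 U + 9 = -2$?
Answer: $-3060$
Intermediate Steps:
$U = - \frac{11}{2}$ ($U = - \frac{9}{2} + \frac{1}{2} \left(-2\right) = - \frac{9}{2} - 1 = - \frac{11}{2} \approx -5.5$)
$V{\left(C \right)} = \frac{1}{-1 + C}$
$y{\left(h,F \right)} = - \frac{11}{2} - F$
$40 \cdot 17 y{\left(V{\left(-4 \right)} - 2,-1 \right)} = 40 \cdot 17 \left(- \frac{11}{2} - -1\right) = 680 \left(- \frac{11}{2} + 1\right) = 680 \left(- \frac{9}{2}\right) = -3060$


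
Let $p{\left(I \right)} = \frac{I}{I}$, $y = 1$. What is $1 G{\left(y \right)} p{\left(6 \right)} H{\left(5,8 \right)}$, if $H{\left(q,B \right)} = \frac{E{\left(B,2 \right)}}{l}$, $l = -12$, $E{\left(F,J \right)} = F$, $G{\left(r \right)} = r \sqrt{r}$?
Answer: $- \frac{2}{3} \approx -0.66667$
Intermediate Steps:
$G{\left(r \right)} = r^{\frac{3}{2}}$
$p{\left(I \right)} = 1$
$H{\left(q,B \right)} = - \frac{B}{12}$ ($H{\left(q,B \right)} = \frac{B}{-12} = B \left(- \frac{1}{12}\right) = - \frac{B}{12}$)
$1 G{\left(y \right)} p{\left(6 \right)} H{\left(5,8 \right)} = 1 \cdot 1^{\frac{3}{2}} \cdot 1 \left(\left(- \frac{1}{12}\right) 8\right) = 1 \cdot 1 \cdot 1 \left(- \frac{2}{3}\right) = 1 \cdot 1 \left(- \frac{2}{3}\right) = 1 \left(- \frac{2}{3}\right) = - \frac{2}{3}$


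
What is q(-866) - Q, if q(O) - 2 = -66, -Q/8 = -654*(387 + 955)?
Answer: -7021408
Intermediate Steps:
Q = 7021344 (Q = -(-5232)*(387 + 955) = -(-5232)*1342 = -8*(-877668) = 7021344)
q(O) = -64 (q(O) = 2 - 66 = -64)
q(-866) - Q = -64 - 1*7021344 = -64 - 7021344 = -7021408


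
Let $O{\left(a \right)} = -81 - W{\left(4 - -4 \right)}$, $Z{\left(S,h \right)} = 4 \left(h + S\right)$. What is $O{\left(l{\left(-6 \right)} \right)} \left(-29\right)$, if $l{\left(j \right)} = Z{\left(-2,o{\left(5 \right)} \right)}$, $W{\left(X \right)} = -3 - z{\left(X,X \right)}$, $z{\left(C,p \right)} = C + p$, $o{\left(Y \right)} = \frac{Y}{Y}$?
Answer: $1798$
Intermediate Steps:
$o{\left(Y \right)} = 1$
$W{\left(X \right)} = -3 - 2 X$ ($W{\left(X \right)} = -3 - \left(X + X\right) = -3 - 2 X$)
$Z{\left(S,h \right)} = 4 S + 4 h$ ($Z{\left(S,h \right)} = 4 \left(S + h\right) = 4 S + 4 h$)
$l{\left(j \right)} = -4$ ($l{\left(j \right)} = 4 \left(-2\right) + 4 \cdot 1 = -8 + 4 = -4$)
$O{\left(a \right)} = -62$ ($O{\left(a \right)} = -81 - \left(-3 - 2 \left(4 - -4\right)\right) = -81 - \left(-3 - 2 \left(4 + 4\right)\right) = -81 - \left(-3 - 16\right) = -81 - -19 = -81 + 19 = -62$)
$O{\left(l{\left(-6 \right)} \right)} \left(-29\right) = \left(-62\right) \left(-29\right) = 1798$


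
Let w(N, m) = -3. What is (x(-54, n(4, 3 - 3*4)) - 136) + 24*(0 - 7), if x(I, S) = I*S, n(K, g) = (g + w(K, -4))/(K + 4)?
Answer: -223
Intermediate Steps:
n(K, g) = (-3 + g)/(4 + K) (n(K, g) = (g - 3)/(K + 4) = (-3 + g)/(4 + K))
(x(-54, n(4, 3 - 3*4)) - 136) + 24*(0 - 7) = (-54*(-3 + (3 - 3*4))/(4 + 4) - 136) + 24*(0 - 7) = (-54*(-3 + (3 - 12))/8 - 136) + 24*(-7) = (-27*(-3 - 9)/4 - 136) - 168 = (-27*(-12)/4 - 136) - 168 = (-54*(-3/2) - 136) - 168 = (81 - 136) - 168 = -55 - 168 = -223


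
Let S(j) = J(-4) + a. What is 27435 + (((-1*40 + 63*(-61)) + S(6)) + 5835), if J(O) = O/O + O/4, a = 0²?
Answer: 29387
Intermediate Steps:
a = 0
J(O) = 1 + O/4 (J(O) = 1 + O*(¼) = 1 + O/4)
S(j) = 0 (S(j) = (1 + (¼)*(-4)) + 0 = (1 - 1) + 0 = 0 + 0 = 0)
27435 + (((-1*40 + 63*(-61)) + S(6)) + 5835) = 27435 + (((-1*40 + 63*(-61)) + 0) + 5835) = 27435 + (((-40 - 3843) + 0) + 5835) = 27435 + ((-3883 + 0) + 5835) = 27435 + (-3883 + 5835) = 27435 + 1952 = 29387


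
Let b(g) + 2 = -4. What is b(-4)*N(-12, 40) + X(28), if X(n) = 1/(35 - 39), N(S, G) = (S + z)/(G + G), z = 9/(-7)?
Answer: 209/280 ≈ 0.74643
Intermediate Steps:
z = -9/7 (z = 9*(-⅐) = -9/7 ≈ -1.2857)
N(S, G) = (-9/7 + S)/(2*G) (N(S, G) = (S - 9/7)/(G + G) = (-9/7 + S)/((2*G)) = (-9/7 + S)*(1/(2*G)) = (-9/7 + S)/(2*G))
X(n) = -¼ (X(n) = 1/(-4) = -¼)
b(g) = -6 (b(g) = -2 - 4 = -6)
b(-4)*N(-12, 40) + X(28) = -3*(-9 + 7*(-12))/(7*40) - ¼ = -3*(-9 - 84)/(7*40) - ¼ = -3*(-93)/(7*40) - ¼ = -6*(-93/560) - ¼ = 279/280 - ¼ = 209/280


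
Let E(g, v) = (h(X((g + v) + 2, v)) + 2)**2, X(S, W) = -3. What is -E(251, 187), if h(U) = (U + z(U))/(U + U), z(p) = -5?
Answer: -100/9 ≈ -11.111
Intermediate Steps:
h(U) = (-5 + U)/(2*U) (h(U) = (U - 5)/(U + U) = (-5 + U)/((2*U)) = (-5 + U)*(1/(2*U)) = (-5 + U)/(2*U))
E(g, v) = 100/9 (E(g, v) = ((1/2)*(-5 - 3)/(-3) + 2)**2 = ((1/2)*(-1/3)*(-8) + 2)**2 = (4/3 + 2)**2 = (10/3)**2 = 100/9)
-E(251, 187) = -1*100/9 = -100/9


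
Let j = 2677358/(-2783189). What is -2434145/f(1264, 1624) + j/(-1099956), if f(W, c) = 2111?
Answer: -3725928027713853721/3231292331586462 ≈ -1153.1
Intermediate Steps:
j = -2677358/2783189 (j = 2677358*(-1/2783189) = -2677358/2783189 ≈ -0.96198)
-2434145/f(1264, 1624) + j/(-1099956) = -2434145/2111 - 2677358/2783189/(-1099956) = -2434145*1/2111 - 2677358/2783189*(-1/1099956) = -2434145/2111 + 1338679/1530692719842 = -3725928027713853721/3231292331586462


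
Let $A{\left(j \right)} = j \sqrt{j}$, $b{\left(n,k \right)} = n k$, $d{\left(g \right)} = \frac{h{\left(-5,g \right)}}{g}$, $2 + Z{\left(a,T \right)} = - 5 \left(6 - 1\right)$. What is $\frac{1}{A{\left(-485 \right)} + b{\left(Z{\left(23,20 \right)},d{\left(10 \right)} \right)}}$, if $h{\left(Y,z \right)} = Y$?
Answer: $\frac{54}{456337229} + \frac{1940 i \sqrt{485}}{456337229} \approx 1.1833 \cdot 10^{-7} + 9.3624 \cdot 10^{-5} i$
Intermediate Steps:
$Z{\left(a,T \right)} = -27$ ($Z{\left(a,T \right)} = -2 - 5 \left(6 - 1\right) = -2 - 25 = -27$)
$d{\left(g \right)} = - \frac{5}{g}$
$b{\left(n,k \right)} = k n$
$A{\left(j \right)} = j^{\frac{3}{2}}$
$\frac{1}{A{\left(-485 \right)} + b{\left(Z{\left(23,20 \right)},d{\left(10 \right)} \right)}} = \frac{1}{\left(-485\right)^{\frac{3}{2}} + - \frac{5}{10} \left(-27\right)} = \frac{1}{- 485 i \sqrt{485} + \left(-5\right) \frac{1}{10} \left(-27\right)} = \frac{1}{- 485 i \sqrt{485} - - \frac{27}{2}} = \frac{1}{- 485 i \sqrt{485} + \frac{27}{2}} = \frac{1}{\frac{27}{2} - 485 i \sqrt{485}}$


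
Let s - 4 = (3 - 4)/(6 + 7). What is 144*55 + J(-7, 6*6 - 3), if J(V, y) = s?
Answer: 103011/13 ≈ 7923.9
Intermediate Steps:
s = 51/13 (s = 4 + (3 - 4)/(6 + 7) = 4 - 1/13 = 51/13 ≈ 3.9231)
J(V, y) = 51/13
144*55 + J(-7, 6*6 - 3) = 144*55 + 51/13 = 7920 + 51/13 = 103011/13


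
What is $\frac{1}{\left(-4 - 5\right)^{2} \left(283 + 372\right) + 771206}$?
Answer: $\frac{1}{824261} \approx 1.2132 \cdot 10^{-6}$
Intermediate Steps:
$\frac{1}{\left(-4 - 5\right)^{2} \left(283 + 372\right) + 771206} = \frac{1}{\left(-9\right)^{2} \cdot 655 + 771206} = \frac{1}{81 \cdot 655 + 771206} = \frac{1}{53055 + 771206} = \frac{1}{824261}$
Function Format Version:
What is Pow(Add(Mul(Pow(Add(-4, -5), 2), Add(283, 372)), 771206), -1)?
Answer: Rational(1, 824261) ≈ 1.2132e-6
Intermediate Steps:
Pow(Add(Mul(Pow(Add(-4, -5), 2), Add(283, 372)), 771206), -1) = Pow(Add(Mul(Pow(-9, 2), 655), 771206), -1) = Pow(Add(Mul(81, 655), 771206), -1) = Pow(Add(53055, 771206), -1) = Pow(824261, -1) = Rational(1, 824261)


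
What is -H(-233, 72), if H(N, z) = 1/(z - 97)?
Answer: 1/25 ≈ 0.040000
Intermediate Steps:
H(N, z) = 1/(-97 + z)
-H(-233, 72) = -1/(-97 + 72) = -1/(-25) = -1*(-1/25) = 1/25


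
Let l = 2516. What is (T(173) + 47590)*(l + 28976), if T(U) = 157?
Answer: 1503648524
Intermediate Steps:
(T(173) + 47590)*(l + 28976) = (157 + 47590)*(2516 + 28976) = 47747*31492 = 1503648524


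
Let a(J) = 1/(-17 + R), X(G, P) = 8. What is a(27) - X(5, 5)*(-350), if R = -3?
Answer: 55999/20 ≈ 2799.9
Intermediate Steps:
a(J) = -1/20 (a(J) = 1/(-17 - 3) = 1/(-20) = -1/20)
a(27) - X(5, 5)*(-350) = -1/20 - 8*(-350) = -1/20 - 1*(-2800) = -1/20 + 2800 = 55999/20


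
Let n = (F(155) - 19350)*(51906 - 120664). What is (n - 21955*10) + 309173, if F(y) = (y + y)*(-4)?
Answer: 1415816843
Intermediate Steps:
F(y) = -8*y (F(y) = (2*y)*(-4) = -8*y)
n = 1415727220 (n = (-8*155 - 19350)*(51906 - 120664) = (-1240 - 19350)*(-68758) = -20590*(-68758) = 1415727220)
(n - 21955*10) + 309173 = (1415727220 - 21955*10) + 309173 = (1415727220 - 219550) + 309173 = 1415507670 + 309173 = 1415816843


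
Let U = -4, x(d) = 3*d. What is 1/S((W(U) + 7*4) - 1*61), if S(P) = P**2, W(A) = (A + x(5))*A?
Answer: 1/5929 ≈ 0.00016866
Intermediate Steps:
W(A) = A*(15 + A) (W(A) = (A + 3*5)*A = (A + 15)*A = (15 + A)*A = A*(15 + A))
1/S((W(U) + 7*4) - 1*61) = 1/(((-4*(15 - 4) + 7*4) - 1*61)**2) = 1/(((-4*11 + 28) - 61)**2) = 1/(((-44 + 28) - 61)**2) = 1/((-16 - 61)**2) = 1/((-77)**2) = 1/5929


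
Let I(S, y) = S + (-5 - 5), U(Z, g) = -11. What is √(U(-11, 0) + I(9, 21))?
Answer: 2*I*√3 ≈ 3.4641*I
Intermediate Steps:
I(S, y) = -10 + S (I(S, y) = S - 10 = -10 + S)
√(U(-11, 0) + I(9, 21)) = √(-11 + (-10 + 9)) = √(-11 - 1) = √(-12) = 2*I*√3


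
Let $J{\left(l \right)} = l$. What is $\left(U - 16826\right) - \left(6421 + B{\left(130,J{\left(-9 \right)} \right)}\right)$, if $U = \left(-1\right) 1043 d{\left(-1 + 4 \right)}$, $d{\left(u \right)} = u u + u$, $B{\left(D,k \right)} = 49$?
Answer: $-35812$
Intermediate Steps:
$d{\left(u \right)} = u + u^{2}$ ($d{\left(u \right)} = u^{2} + u = u + u^{2}$)
$U = -12516$ ($U = \left(-1\right) 1043 \left(-1 + 4\right) \left(1 + \left(-1 + 4\right)\right) = - 1043 \cdot 3 \left(1 + 3\right) = - 1043 \cdot 3 \cdot 4 = \left(-1043\right) 12 = -12516$)
$\left(U - 16826\right) - \left(6421 + B{\left(130,J{\left(-9 \right)} \right)}\right) = \left(-12516 - 16826\right) - 6470 = -29342 + \left(\left(-8128 + 1707\right) - 49\right) = -29342 - 6470 = -35812$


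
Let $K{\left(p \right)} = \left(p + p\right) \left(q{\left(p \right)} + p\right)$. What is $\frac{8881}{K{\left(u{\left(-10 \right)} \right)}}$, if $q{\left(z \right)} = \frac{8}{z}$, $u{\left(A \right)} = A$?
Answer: $\frac{8881}{216} \approx 41.116$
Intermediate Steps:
$K{\left(p \right)} = 2 p \left(p + \frac{8}{p}\right)$ ($K{\left(p \right)} = \left(p + p\right) \left(\frac{8}{p} + p\right) = 2 p \left(p + \frac{8}{p}\right)$)
$\frac{8881}{K{\left(u{\left(-10 \right)} \right)}} = \frac{8881}{16 + 2 \left(-10\right)^{2}} = \frac{8881}{16 + 2 \cdot 100} = \frac{8881}{16 + 200} = \frac{8881}{216}$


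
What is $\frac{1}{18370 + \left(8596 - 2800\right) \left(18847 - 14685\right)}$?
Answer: $\frac{1}{24141322} \approx 4.1423 \cdot 10^{-8}$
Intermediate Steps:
$\frac{1}{18370 + \left(8596 - 2800\right) \left(18847 - 14685\right)} = \frac{1}{18370 + 5796 \cdot 4162} = \frac{1}{18370 + 24122952} = \frac{1}{24141322}$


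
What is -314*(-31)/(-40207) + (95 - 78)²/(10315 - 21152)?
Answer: -3777651/14055589 ≈ -0.26876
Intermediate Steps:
-314*(-31)/(-40207) + (95 - 78)²/(10315 - 21152) = 9734*(-1/40207) + 17²/(-10837) = -314/1297 + 289*(-1/10837) = -314/1297 - 289/10837 = -3777651/14055589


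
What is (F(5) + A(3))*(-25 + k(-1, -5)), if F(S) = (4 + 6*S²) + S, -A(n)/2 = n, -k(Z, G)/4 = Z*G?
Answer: -6885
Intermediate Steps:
k(Z, G) = -4*G*Z (k(Z, G) = -4*Z*G = -4*G*Z)
A(n) = -2*n
F(S) = 4 + S + 6*S²
(F(5) + A(3))*(-25 + k(-1, -5)) = ((4 + 5 + 6*5²) - 2*3)*(-25 - 4*(-5)*(-1)) = ((4 + 5 + 6*25) - 6)*(-25 - 20) = ((4 + 5 + 150) - 6)*(-45) = (159 - 6)*(-45) = 153*(-45) = -6885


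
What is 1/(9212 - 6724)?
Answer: 1/2488 ≈ 0.00040193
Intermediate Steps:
1/(9212 - 6724) = 1/2488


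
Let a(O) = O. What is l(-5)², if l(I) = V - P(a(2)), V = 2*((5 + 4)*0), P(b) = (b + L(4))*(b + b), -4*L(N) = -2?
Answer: 100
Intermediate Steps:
L(N) = ½ (L(N) = -¼*(-2) = ½)
P(b) = 2*b*(½ + b) (P(b) = (b + ½)*(b + b) = (½ + b)*(2*b) = 2*b*(½ + b))
V = 0 (V = 2*(9*0) = 2*0 = 0)
l(I) = -10 (l(I) = 0 - 2*(1 + 2*2) = 0 - 2*(1 + 4) = 0 - 2*5 = 0 - 1*10 = 0 - 10 = -10)
l(-5)² = (-10)² = 100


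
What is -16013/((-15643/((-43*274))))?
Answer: -188665166/15643 ≈ -12061.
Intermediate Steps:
-16013/((-15643/((-43*274)))) = -16013/((-15643/(-11782))) = -16013/((-15643*(-1/11782))) = -16013/15643/11782 = -16013*11782/15643 = -188665166/15643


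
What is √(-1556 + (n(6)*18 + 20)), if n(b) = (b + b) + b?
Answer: 2*I*√303 ≈ 34.814*I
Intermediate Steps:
n(b) = 3*b (n(b) = 2*b + b = 3*b)
√(-1556 + (n(6)*18 + 20)) = √(-1556 + ((3*6)*18 + 20)) = √(-1556 + (18*18 + 20)) = √(-1556 + (324 + 20)) = √(-1556 + 344) = √(-1212) = 2*I*√303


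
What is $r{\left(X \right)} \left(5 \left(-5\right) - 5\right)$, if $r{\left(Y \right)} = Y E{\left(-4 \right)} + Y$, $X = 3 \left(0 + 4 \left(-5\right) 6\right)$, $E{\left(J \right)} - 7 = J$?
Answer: $43200$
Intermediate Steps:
$E{\left(J \right)} = 7 + J$
$X = -360$ ($X = 3 \left(0 - 120\right) = 3 \left(-120\right) = -360$)
$r{\left(Y \right)} = 4 Y$ ($r{\left(Y \right)} = Y \left(7 - 4\right) + Y = Y 3 + Y = 3 Y + Y = 4 Y$)
$r{\left(X \right)} \left(5 \left(-5\right) - 5\right) = 4 \left(-360\right) \left(5 \left(-5\right) - 5\right) = - 1440 \left(-25 - 5\right) = \left(-1440\right) \left(-30\right) = 43200$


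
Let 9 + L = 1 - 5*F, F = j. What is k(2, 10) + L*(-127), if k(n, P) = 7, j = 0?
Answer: 1023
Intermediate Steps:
F = 0
L = -8 (L = -9 + (1 - 5*0) = -9 + (1 + 0) = -9 + 1 = -8)
k(2, 10) + L*(-127) = 7 - 8*(-127) = 7 + 1016 = 1023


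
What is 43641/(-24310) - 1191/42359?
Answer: -144426333/79211330 ≈ -1.8233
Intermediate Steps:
43641/(-24310) - 1191/42359 = 43641*(-1/24310) - 1191*1/42359 = -3357/1870 - 1191/42359 = -144426333/79211330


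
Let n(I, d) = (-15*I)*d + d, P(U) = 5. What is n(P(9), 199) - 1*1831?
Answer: -16557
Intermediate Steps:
n(I, d) = d - 15*I*d (n(I, d) = -15*I*d + d = d - 15*I*d)
n(P(9), 199) - 1*1831 = 199*(1 - 15*5) - 1*1831 = 199*(1 - 75) - 1831 = 199*(-74) - 1831 = -14726 - 1831 = -16557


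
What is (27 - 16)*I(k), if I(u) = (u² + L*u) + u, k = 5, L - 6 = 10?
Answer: 1210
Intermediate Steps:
L = 16 (L = 6 + 10 = 16)
I(u) = u² + 17*u (I(u) = (u² + 16*u) + u = u² + 17*u)
(27 - 16)*I(k) = (27 - 16)*(5*(17 + 5)) = 11*(5*22) = 11*110 = 1210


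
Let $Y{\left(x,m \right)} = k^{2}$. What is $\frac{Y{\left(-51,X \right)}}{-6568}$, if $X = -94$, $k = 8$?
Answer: $- \frac{8}{821} \approx -0.0097442$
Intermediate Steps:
$Y{\left(x,m \right)} = 64$ ($Y{\left(x,m \right)} = 8^{2} = 64$)
$\frac{Y{\left(-51,X \right)}}{-6568} = \frac{64}{-6568} = 64 \left(- \frac{1}{6568}\right) = - \frac{8}{821}$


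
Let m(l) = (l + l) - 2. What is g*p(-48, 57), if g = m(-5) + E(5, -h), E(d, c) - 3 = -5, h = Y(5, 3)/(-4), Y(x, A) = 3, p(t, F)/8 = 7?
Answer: -784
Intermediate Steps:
p(t, F) = 56 (p(t, F) = 8*7 = 56)
m(l) = -2 + 2*l (m(l) = 2*l - 2 = -2 + 2*l)
h = -¾ (h = 3/(-4) = 3*(-¼) = -¾ ≈ -0.75000)
E(d, c) = -2 (E(d, c) = 3 - 5 = -2)
g = -14 (g = (-2 + 2*(-5)) - 2 = (-2 - 10) - 2 = -12 - 2 = -14)
g*p(-48, 57) = -14*56 = -784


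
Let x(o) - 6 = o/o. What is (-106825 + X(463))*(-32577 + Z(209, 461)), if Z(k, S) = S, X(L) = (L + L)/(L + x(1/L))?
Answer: 806221179792/235 ≈ 3.4307e+9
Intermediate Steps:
x(o) = 7 (x(o) = 6 + o/o = 6 + 1 = 7)
X(L) = 2*L/(7 + L) (X(L) = (L + L)/(L + 7) = (2*L)/(7 + L) = 2*L/(7 + L))
(-106825 + X(463))*(-32577 + Z(209, 461)) = (-106825 + 2*463/(7 + 463))*(-32577 + 461) = (-106825 + 2*463/470)*(-32116) = (-106825 + 2*463*(1/470))*(-32116) = (-106825 + 463/235)*(-32116) = -25103412/235*(-32116) = 806221179792/235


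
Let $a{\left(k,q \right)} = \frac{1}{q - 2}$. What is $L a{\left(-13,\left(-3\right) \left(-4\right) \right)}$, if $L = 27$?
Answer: $\frac{27}{10} \approx 2.7$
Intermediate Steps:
$a{\left(k,q \right)} = \frac{1}{-2 + q}$
$L a{\left(-13,\left(-3\right) \left(-4\right) \right)} = \frac{27}{-2 - -12} = \frac{27}{-2 + 12} = \frac{27}{10}$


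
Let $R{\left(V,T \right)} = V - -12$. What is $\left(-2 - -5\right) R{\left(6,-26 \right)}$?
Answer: $54$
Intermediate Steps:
$R{\left(V,T \right)} = 12 + V$ ($R{\left(V,T \right)} = V + 12 = 12 + V$)
$\left(-2 - -5\right) R{\left(6,-26 \right)} = \left(-2 - -5\right) \left(12 + 6\right) = \left(-2 + 5\right) 18 = 3 \cdot 18 = 54$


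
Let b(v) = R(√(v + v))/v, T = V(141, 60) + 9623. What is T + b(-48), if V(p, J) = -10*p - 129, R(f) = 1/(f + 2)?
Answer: 19401599/2400 + I*√6/1200 ≈ 8084.0 + 0.0020412*I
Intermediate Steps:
R(f) = 1/(2 + f)
V(p, J) = -129 - 10*p
T = 8084 (T = (-129 - 10*141) + 9623 = (-129 - 1410) + 9623 = -1539 + 9623 = 8084)
b(v) = 1/(v*(2 + √2*√v)) (b(v) = 1/((2 + √(v + v))*v) = 1/((2 + √(2*v))*v) = 1/((2 + √2*√v)*v) = 1/(v*(2 + √2*√v)))
T + b(-48) = 8084 + 1/((-48)*(2 + √2*√(-48))) = 8084 - 1/(48*(2 + √2*(4*I*√3))) = 8084 - 1/(48*(2 + 4*I*√6))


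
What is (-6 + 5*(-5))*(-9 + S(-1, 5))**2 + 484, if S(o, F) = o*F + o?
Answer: -6491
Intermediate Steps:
S(o, F) = o + F*o (S(o, F) = F*o + o = o + F*o)
(-6 + 5*(-5))*(-9 + S(-1, 5))**2 + 484 = (-6 + 5*(-5))*(-9 - (1 + 5))**2 + 484 = (-6 - 25)*(-9 - 1*6)**2 + 484 = -31*(-9 - 6)**2 + 484 = -31*(-15)**2 + 484 = -31*225 + 484 = -6975 + 484 = -6491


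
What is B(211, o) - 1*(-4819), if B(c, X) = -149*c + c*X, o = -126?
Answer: -53206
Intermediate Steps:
B(c, X) = -149*c + X*c
B(211, o) - 1*(-4819) = 211*(-149 - 126) - 1*(-4819) = 211*(-275) + 4819 = -58025 + 4819 = -53206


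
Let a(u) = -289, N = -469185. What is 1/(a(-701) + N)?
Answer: -1/469474 ≈ -2.1300e-6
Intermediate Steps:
1/(a(-701) + N) = 1/(-289 - 469185) = 1/(-469474) = -1/469474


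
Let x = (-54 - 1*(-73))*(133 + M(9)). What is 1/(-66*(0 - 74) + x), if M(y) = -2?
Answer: 1/7373 ≈ 0.00013563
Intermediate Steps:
x = 2489 (x = (-54 - 1*(-73))*(133 - 2) = (-54 + 73)*131 = 19*131 = 2489)
1/(-66*(0 - 74) + x) = 1/(-66*(0 - 74) + 2489) = 1/(-66*(-74) + 2489) = 1/(4884 + 2489) = 1/7373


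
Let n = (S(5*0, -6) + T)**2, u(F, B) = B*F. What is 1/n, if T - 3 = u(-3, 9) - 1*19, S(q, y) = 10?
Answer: 1/1089 ≈ 0.00091827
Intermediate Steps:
T = -43 (T = 3 + (9*(-3) - 1*19) = 3 + (-27 - 19) = 3 - 46 = -43)
n = 1089 (n = (10 - 43)**2 = (-33)**2 = 1089)
1/n = 1/1089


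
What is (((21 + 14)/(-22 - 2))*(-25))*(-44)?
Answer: -9625/6 ≈ -1604.2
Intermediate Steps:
(((21 + 14)/(-22 - 2))*(-25))*(-44) = ((35/(-24))*(-25))*(-44) = ((35*(-1/24))*(-25))*(-44) = -35/24*(-25)*(-44) = (875/24)*(-44) = -9625/6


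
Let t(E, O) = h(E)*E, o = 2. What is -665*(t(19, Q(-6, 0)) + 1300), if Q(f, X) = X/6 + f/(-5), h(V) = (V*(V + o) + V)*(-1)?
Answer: 4416930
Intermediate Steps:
h(V) = -V - V*(2 + V) (h(V) = (V*(V + 2) + V)*(-1) = (V*(2 + V) + V)*(-1) = (V + V*(2 + V))*(-1) = -V - V*(2 + V))
Q(f, X) = -f/5 + X/6 (Q(f, X) = X*(⅙) + f*(-⅕) = X/6 - f/5 = -f/5 + X/6)
t(E, O) = -E²*(3 + E) (t(E, O) = (-E*(3 + E))*E = -E²*(3 + E))
-665*(t(19, Q(-6, 0)) + 1300) = -665*(19²*(-3 - 1*19) + 1300) = -665*(361*(-3 - 19) + 1300) = -665*(361*(-22) + 1300) = -665*(-7942 + 1300) = -665*(-6642) = 4416930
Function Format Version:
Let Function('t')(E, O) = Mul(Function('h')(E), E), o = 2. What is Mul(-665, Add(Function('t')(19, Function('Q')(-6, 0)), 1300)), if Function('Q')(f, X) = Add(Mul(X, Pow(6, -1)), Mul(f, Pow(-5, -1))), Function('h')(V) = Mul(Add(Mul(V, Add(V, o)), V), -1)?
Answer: 4416930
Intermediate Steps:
Function('h')(V) = Add(Mul(-1, V), Mul(-1, V, Add(2, V))) (Function('h')(V) = Mul(Add(Mul(V, Add(V, 2)), V), -1) = Mul(Add(Mul(V, Add(2, V)), V), -1) = Mul(Add(V, Mul(V, Add(2, V))), -1) = Add(Mul(-1, V), Mul(-1, V, Add(2, V))))
Function('Q')(f, X) = Add(Mul(Rational(-1, 5), f), Mul(Rational(1, 6), X)) (Function('Q')(f, X) = Add(Mul(X, Rational(1, 6)), Mul(f, Rational(-1, 5))) = Add(Mul(Rational(1, 6), X), Mul(Rational(-1, 5), f)) = Add(Mul(Rational(-1, 5), f), Mul(Rational(1, 6), X)))
Function('t')(E, O) = Mul(-1, Pow(E, 2), Add(3, E)) (Function('t')(E, O) = Mul(Mul(-1, E, Add(3, E)), E) = Mul(-1, Pow(E, 2), Add(3, E)))
Mul(-665, Add(Function('t')(19, Function('Q')(-6, 0)), 1300)) = Mul(-665, Add(Mul(Pow(19, 2), Add(-3, Mul(-1, 19))), 1300)) = Mul(-665, Add(Mul(361, Add(-3, -19)), 1300)) = Mul(-665, Add(Mul(361, -22), 1300)) = Mul(-665, Add(-7942, 1300)) = Mul(-665, -6642) = 4416930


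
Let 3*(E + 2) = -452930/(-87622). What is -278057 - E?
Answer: -36545829280/131433 ≈ -2.7806e+5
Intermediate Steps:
E = -36401/131433 (E = -2 + (-452930/(-87622))/3 = -2 + (-452930*(-1/87622))/3 = -2 + (1/3)*(226465/43811) = -2 + 226465/131433 = -36401/131433 ≈ -0.27695)
-278057 - E = -278057 - 1*(-36401/131433) = -278057 + 36401/131433 = -36545829280/131433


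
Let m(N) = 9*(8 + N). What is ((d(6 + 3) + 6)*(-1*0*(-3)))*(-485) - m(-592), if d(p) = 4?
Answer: 5256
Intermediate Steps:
m(N) = 72 + 9*N
((d(6 + 3) + 6)*(-1*0*(-3)))*(-485) - m(-592) = ((4 + 6)*(-1*0*(-3)))*(-485) - (72 + 9*(-592)) = (10*(0*(-3)))*(-485) - (72 - 5328) = (10*0)*(-485) - 1*(-5256) = 0*(-485) + 5256 = 0 + 5256 = 5256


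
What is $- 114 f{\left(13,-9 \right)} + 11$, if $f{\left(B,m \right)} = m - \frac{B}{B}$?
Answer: $1151$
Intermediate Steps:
$f{\left(B,m \right)} = -1 + m$ ($f{\left(B,m \right)} = m - 1 = -1 + m$)
$- 114 f{\left(13,-9 \right)} + 11 = - 114 \left(-1 - 9\right) + 11 = \left(-114\right) \left(-10\right) + 11 = 1140 + 11 = 1151$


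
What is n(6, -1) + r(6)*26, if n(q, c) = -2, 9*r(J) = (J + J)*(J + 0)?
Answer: 206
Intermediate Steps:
r(J) = 2*J²/9 (r(J) = ((J + J)*(J + 0))/9 = ((2*J)*J)/9 = (2*J²)/9 = 2*J²/9)
n(6, -1) + r(6)*26 = -2 + ((2/9)*6²)*26 = -2 + ((2/9)*36)*26 = -2 + 8*26 = -2 + 208 = 206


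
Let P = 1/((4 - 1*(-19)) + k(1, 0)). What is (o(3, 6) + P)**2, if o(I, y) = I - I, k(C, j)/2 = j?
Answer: 1/529 ≈ 0.0018904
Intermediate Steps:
k(C, j) = 2*j
o(I, y) = 0
P = 1/23 (P = 1/((4 - 1*(-19)) + 2*0) = 1/((4 + 19) + 0) = 1/(23 + 0) = 1/23 ≈ 0.043478)
(o(3, 6) + P)**2 = (0 + 1/23)**2 = (1/23)**2 = 1/529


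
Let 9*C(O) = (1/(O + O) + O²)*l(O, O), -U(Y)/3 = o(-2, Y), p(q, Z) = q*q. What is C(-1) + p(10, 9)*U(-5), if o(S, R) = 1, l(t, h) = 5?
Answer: -5395/18 ≈ -299.72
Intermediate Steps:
p(q, Z) = q²
U(Y) = -3 (U(Y) = -3*1 = -3)
C(O) = 5*O²/9 + 5/(18*O) (C(O) = ((1/(O + O) + O²)*5)/9 = ((1/(2*O) + O²)*5)/9 = ((O² + 1/(2*O))*5)/9 = (5*O² + 5/(2*O))/9 = 5*O²/9 + 5/(18*O))
C(-1) + p(10, 9)*U(-5) = (5/18)*(1 + 2*(-1)³)/(-1) + 10²*(-3) = (5/18)*(-1)*(1 + 2*(-1)) + 100*(-3) = (5/18)*(-1)*(1 - 2) - 300 = (5/18)*(-1)*(-1) - 300 = 5/18 - 300 = -5395/18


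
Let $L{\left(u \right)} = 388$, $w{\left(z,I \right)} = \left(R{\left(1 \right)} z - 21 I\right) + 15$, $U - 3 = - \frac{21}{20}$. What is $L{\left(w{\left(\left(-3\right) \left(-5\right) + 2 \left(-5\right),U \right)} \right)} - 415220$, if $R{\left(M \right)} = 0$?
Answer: $-414832$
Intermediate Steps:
$U = \frac{39}{20}$ ($U = 3 - \frac{21}{20} = \frac{39}{20} \approx 1.95$)
$w{\left(z,I \right)} = 15 - 21 I$ ($w{\left(z,I \right)} = \left(0 z - 21 I\right) + 15 = \left(0 - 21 I\right) + 15 = - 21 I + 15 = 15 - 21 I$)
$L{\left(w{\left(\left(-3\right) \left(-5\right) + 2 \left(-5\right),U \right)} \right)} - 415220 = 388 - 415220 = -414832$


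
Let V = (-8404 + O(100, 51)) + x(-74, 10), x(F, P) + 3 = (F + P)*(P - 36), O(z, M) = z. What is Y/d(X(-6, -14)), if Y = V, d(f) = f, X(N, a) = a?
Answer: 949/2 ≈ 474.50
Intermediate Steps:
x(F, P) = -3 + (-36 + P)*(F + P) (x(F, P) = -3 + (F + P)*(P - 36) = -3 + (F + P)*(-36 + P) = -3 + (-36 + P)*(F + P))
V = -6643 (V = (-8404 + 100) + (-3 + 10² - 36*(-74) - 36*10 - 74*10) = -8304 + (-3 + 100 + 2664 - 360 - 740) = -8304 + 1661 = -6643)
Y = -6643
Y/d(X(-6, -14)) = -6643/(-14) = -6643*(-1/14) = 949/2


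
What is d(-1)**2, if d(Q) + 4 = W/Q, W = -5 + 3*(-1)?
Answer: 16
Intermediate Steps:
W = -8 (W = -5 - 3 = -8)
d(Q) = -4 - 8/Q
d(-1)**2 = (-4 - 8/(-1))**2 = (-4 - 8*(-1))**2 = (-4 + 8)**2 = 4**2 = 16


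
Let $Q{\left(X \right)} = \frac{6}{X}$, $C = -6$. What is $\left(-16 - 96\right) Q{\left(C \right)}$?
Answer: $112$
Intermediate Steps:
$\left(-16 - 96\right) Q{\left(C \right)} = \left(-16 - 96\right) \frac{6}{-6} = - 112 \cdot 6 \left(- \frac{1}{6}\right) = \left(-112\right) \left(-1\right) = 112$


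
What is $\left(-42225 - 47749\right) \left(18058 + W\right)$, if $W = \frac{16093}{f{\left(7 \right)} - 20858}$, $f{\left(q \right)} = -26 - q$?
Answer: $- \frac{33941214576790}{20891} \approx -1.6247 \cdot 10^{9}$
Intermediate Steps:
$W = - \frac{16093}{20891}$ ($W = \frac{16093}{\left(-26 - 7\right) - 20858} = \frac{16093}{-33 - 20858} = \frac{16093}{-20891} = 16093 \left(- \frac{1}{20891}\right) = - \frac{16093}{20891} \approx -0.77033$)
$\left(-42225 - 47749\right) \left(18058 + W\right) = \left(-42225 - 47749\right) \left(18058 - \frac{16093}{20891}\right) = \left(-89974\right) \frac{377233585}{20891} = - \frac{33941214576790}{20891}$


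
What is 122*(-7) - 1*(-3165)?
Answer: 2311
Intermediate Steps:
122*(-7) - 1*(-3165) = -854 + 3165 = 2311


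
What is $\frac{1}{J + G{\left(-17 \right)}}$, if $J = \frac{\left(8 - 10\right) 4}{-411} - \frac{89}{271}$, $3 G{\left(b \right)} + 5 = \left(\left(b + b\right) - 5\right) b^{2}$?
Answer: $- \frac{111381}{418678463} \approx -0.00026603$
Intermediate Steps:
$G{\left(b \right)} = - \frac{5}{3} + \frac{b^{2} \left(-5 + 2 b\right)}{3}$ ($G{\left(b \right)} = - \frac{5}{3} + \frac{\left(\left(b + b\right) - 5\right) b^{2}}{3} = - \frac{5}{3} + \frac{\left(2 b - 5\right) b^{2}}{3} = - \frac{5}{3} + \frac{\left(-5 + 2 b\right) b^{2}}{3} = - \frac{5}{3} + \frac{b^{2} \left(-5 + 2 b\right)}{3}$)
$J = - \frac{34411}{111381}$ ($J = \left(-2\right) 4 \left(- \frac{1}{411}\right) - \frac{89}{271} = \left(-8\right) \left(- \frac{1}{411}\right) - \frac{89}{271} = \frac{8}{411} - \frac{89}{271} = - \frac{34411}{111381} \approx -0.30895$)
$\frac{1}{J + G{\left(-17 \right)}} = \frac{1}{- \frac{34411}{111381} - \left(\frac{5}{3} + \frac{1445}{3} + \frac{9826}{3}\right)} = \frac{1}{- \frac{34411}{111381} - \frac{11276}{3}} = \frac{1}{- \frac{418678463}{111381}} = - \frac{111381}{418678463}$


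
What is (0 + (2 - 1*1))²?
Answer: 1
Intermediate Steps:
(0 + (2 - 1*1))² = (0 + (2 - 1))² = (0 + 1)² = 1² = 1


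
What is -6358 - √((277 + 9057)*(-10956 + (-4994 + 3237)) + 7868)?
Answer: -6358 - I*√118655274 ≈ -6358.0 - 10893.0*I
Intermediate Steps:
-6358 - √((277 + 9057)*(-10956 + (-4994 + 3237)) + 7868) = -6358 - √(9334*(-10956 - 1757) + 7868) = -6358 - √(9334*(-12713) + 7868) = -6358 - √(-118663142 + 7868) = -6358 - √(-118655274) = -6358 - I*√118655274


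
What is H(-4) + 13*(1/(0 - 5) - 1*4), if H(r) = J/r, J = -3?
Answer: -1077/20 ≈ -53.850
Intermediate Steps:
H(r) = -3/r
H(-4) + 13*(1/(0 - 5) - 1*4) = -3/(-4) + 13*(1/(0 - 5) - 1*4) = -3*(-¼) + 13*(1/(-5) - 4) = ¾ + 13*(-⅕ - 4) = ¾ + 13*(-21/5) = ¾ - 273/5 = -1077/20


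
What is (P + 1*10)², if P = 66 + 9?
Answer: 7225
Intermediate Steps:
P = 75
(P + 1*10)² = (75 + 1*10)² = (75 + 10)² = 85² = 7225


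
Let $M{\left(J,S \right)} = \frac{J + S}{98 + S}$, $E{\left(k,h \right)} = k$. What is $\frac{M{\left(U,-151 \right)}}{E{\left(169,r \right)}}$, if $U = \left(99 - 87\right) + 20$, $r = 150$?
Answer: $\frac{119}{8957} \approx 0.013286$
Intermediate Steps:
$U = 32$ ($U = 12 + 20 = 32$)
$M{\left(J,S \right)} = \frac{J + S}{98 + S}$
$\frac{M{\left(U,-151 \right)}}{E{\left(169,r \right)}} = \frac{\frac{1}{98 - 151} \left(32 - 151\right)}{169} = \frac{1}{-53} \left(-119\right) \frac{1}{169} = \left(- \frac{1}{53}\right) \left(-119\right) \frac{1}{169} = \frac{119}{53} \cdot \frac{1}{169} = \frac{119}{8957}$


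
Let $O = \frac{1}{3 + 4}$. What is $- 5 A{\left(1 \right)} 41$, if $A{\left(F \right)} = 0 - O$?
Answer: $\frac{205}{7} \approx 29.286$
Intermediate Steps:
$O = \frac{1}{7} \approx 0.14286$
$A{\left(F \right)} = - \frac{1}{7}$ ($A{\left(F \right)} = 0 - \frac{1}{7} = - \frac{1}{7}$)
$- 5 A{\left(1 \right)} 41 = \left(-5\right) \left(- \frac{1}{7}\right) 41 = \frac{5}{7} \cdot 41 = \frac{205}{7}$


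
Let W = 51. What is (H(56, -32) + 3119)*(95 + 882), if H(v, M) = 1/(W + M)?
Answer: 57898974/19 ≈ 3.0473e+6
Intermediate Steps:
H(v, M) = 1/(51 + M)
(H(56, -32) + 3119)*(95 + 882) = (1/(51 - 32) + 3119)*(95 + 882) = (1/19 + 3119)*977 = (59262/19)*977 = 57898974/19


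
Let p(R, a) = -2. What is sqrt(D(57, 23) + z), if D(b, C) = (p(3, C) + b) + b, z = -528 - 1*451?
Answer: 17*I*sqrt(3) ≈ 29.445*I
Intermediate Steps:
z = -979 (z = -528 - 451 = -979)
D(b, C) = -2 + 2*b (D(b, C) = (-2 + b) + b = -2 + 2*b)
sqrt(D(57, 23) + z) = sqrt((-2 + 2*57) - 979) = sqrt((-2 + 114) - 979) = sqrt(112 - 979) = sqrt(-867) = 17*I*sqrt(3)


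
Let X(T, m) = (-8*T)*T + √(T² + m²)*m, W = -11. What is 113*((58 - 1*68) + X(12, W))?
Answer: -131306 - 1243*√265 ≈ -1.5154e+5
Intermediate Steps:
X(T, m) = -8*T² + m*√(T² + m²)
113*((58 - 1*68) + X(12, W)) = 113*((58 - 1*68) + (-8*12² - 11*√(12² + (-11)²))) = 113*((58 - 68) + (-8*144 - 11*√(144 + 121))) = 113*(-10 + (-1152 - 11*√265)) = 113*(-1162 - 11*√265) = -131306 - 1243*√265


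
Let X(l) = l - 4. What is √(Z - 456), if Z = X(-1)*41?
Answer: I*√661 ≈ 25.71*I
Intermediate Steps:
X(l) = -4 + l
Z = -205 (Z = (-4 - 1)*41 = -5*41 = -205)
√(Z - 456) = √(-205 - 456) = √(-661) = I*√661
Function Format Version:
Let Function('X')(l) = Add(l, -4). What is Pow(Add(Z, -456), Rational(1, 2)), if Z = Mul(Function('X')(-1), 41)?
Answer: Mul(I, Pow(661, Rational(1, 2))) ≈ Mul(25.710, I)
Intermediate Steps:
Function('X')(l) = Add(-4, l)
Z = -205 (Z = Mul(Add(-4, -1), 41) = Mul(-5, 41) = -205)
Pow(Add(Z, -456), Rational(1, 2)) = Pow(Add(-205, -456), Rational(1, 2)) = Pow(-661, Rational(1, 2)) = Mul(I, Pow(661, Rational(1, 2)))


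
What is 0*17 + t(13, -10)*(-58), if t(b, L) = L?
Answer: 580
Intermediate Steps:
0*17 + t(13, -10)*(-58) = 0*17 - 10*(-58) = 0 + 580 = 580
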